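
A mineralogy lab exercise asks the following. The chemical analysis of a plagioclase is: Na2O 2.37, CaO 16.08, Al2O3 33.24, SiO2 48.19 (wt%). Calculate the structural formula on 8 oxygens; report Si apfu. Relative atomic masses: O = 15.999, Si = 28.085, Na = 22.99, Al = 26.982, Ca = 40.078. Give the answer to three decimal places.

Na2O: 2.37/61.979 = 0.03824 mol → 0.07648 mol Na, 0.03824 mol O.
CaO: 16.08/56.077 = 0.28675 mol → 0.28675 mol Ca, 0.28675 mol O.
Al2O3: 33.24/101.961 = 0.32601 mol → 0.65202 mol Al, 0.97803 mol O.
SiO2: 48.19/60.083 = 0.80206 mol → 0.80206 mol Si, 1.60412 mol O.
Total oxygen = 2.90714 mol. Normalization factor = 8/2.90714 = 2.75185.
Si per 8 O = 0.80206 × 2.75185 = 2.207.

2.207 Si apfu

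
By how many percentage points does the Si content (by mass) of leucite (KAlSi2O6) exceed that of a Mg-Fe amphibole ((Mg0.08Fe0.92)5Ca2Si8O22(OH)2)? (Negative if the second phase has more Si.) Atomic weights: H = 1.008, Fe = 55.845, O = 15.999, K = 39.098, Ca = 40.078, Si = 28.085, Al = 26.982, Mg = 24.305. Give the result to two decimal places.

Si in KAlSi2O6: molar mass 218.244 g/mol; 2×28.085 = 56.170 g → 25.74 wt%.
Si in (Mg0.08Fe0.92)5Ca2Si8O22(OH)2: molar mass 957.437 g/mol; 8×28.085 = 224.680 g → 23.47 wt%.
Difference = 25.74 − 23.47 = 2.27 percentage points.

2.27 percentage points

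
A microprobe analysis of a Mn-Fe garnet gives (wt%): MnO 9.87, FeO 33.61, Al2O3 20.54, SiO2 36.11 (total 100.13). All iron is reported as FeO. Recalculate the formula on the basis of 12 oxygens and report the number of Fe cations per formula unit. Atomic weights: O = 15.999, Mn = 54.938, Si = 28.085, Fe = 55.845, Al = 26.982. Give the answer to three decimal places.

2.326 Fe apfu

9.87 wt% MnO ÷ 70.937 g/mol = 0.13914 mol, giving 0.13914 Mn and 0.13914 O.
33.61 wt% FeO ÷ 71.844 g/mol = 0.46782 mol, giving 0.46782 Fe and 0.46782 O.
20.54 wt% Al2O3 ÷ 101.961 g/mol = 0.20145 mol, giving 0.40290 Al and 0.60435 O.
36.11 wt% SiO2 ÷ 60.083 g/mol = 0.60100 mol, giving 0.60100 Si and 1.20200 O.
Oxygen sums to 2.41331; scaling by 12/2.41331 = 4.97242 puts the formula on 12 O.
Fe: 0.46782 × 4.97242 = 2.326 atoms per formula unit.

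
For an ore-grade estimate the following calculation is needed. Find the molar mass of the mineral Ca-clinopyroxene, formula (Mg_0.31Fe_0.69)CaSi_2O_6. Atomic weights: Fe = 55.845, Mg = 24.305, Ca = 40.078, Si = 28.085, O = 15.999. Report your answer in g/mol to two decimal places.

238.31 g/mol

The formula mass is the sum 0.31·24.305 + 0.69·55.845 + 1·40.078 + 2·28.085 + 6·15.999.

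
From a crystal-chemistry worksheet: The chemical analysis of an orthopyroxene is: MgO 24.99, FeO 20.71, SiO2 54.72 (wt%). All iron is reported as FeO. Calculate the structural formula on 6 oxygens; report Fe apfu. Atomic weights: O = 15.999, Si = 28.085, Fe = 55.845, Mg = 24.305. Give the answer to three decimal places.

MgO: 24.99/40.304 = 0.62004 mol → 0.62004 mol Mg, 0.62004 mol O.
FeO: 20.71/71.844 = 0.28826 mol → 0.28826 mol Fe, 0.28826 mol O.
SiO2: 54.72/60.083 = 0.91074 mol → 0.91074 mol Si, 1.82148 mol O.
Total oxygen = 2.72978 mol. Normalization factor = 6/2.72978 = 2.19798.
Fe per 6 O = 0.28826 × 2.19798 = 0.634.

0.634 Fe apfu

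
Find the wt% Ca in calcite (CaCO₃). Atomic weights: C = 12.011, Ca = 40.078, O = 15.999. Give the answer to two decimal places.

M(CaCO₃) = 100.086 g/mol.
Ca contributes 1 × 40.078 = 40.078 g per mole.
40.078/100.086 = 0.4004 → 40.04%.

40.04 mass %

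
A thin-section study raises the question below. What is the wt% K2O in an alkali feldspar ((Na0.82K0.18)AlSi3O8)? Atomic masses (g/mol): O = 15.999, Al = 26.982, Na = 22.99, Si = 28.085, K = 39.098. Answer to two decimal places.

3.20 wt%

Formula mass = 265.118 g/mol.
0.18 K → 0.0900 mol K2O per formula unit; M(K2O) = 94.195, so K2O mass = 8.478 g.
8.478/265.118 × 100 = 3.20 wt%.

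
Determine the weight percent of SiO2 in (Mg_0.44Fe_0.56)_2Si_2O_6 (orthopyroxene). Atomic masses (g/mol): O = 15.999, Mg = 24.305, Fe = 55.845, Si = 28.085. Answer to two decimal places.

50.90 wt%

M((Mg_0.44Fe_0.56)_2Si_2O_6) = 236.099 g/mol; M(SiO2) = 60.083 g/mol.
Moles SiO2 per formula unit = 2 Si ÷ 1 = 2.0000.
SiO2 fraction = (2.0000 × 60.083) / 236.099 = 120.166/236.099 = 0.5090.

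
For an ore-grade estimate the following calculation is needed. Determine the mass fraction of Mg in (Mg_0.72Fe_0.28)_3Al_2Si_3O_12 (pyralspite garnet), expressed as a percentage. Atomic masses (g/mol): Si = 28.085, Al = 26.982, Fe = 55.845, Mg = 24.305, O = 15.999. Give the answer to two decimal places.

Formula mass = 2.16·24.305 + 0.84·55.845 + 2·26.982 + 3·28.085 + 12·15.999 = 429.616 g/mol, of which 52.499 g is Mg.
So Mg makes up 52.499/429.616 = 0.1222 of the mass, i.e. 12.22%.

12.22 wt%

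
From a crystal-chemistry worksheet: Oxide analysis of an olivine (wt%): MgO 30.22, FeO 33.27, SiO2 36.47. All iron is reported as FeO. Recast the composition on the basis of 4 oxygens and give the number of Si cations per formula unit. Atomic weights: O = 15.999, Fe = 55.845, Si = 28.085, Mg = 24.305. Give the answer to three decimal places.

MgO (M=40.304): mol = 0.74980; Mg = 0.74980, O = 0.74980.
FeO (M=71.844): mol = 0.46309; Fe = 0.46309, O = 0.46309.
SiO2 (M=60.083): mol = 0.60699; Si = 0.60699, O = 1.21398.
ΣO = 2.42687; factor = 4/ΣO = 1.64821.
Si apfu = 0.60699 × 1.64821 = 1.000.

1.000 Si apfu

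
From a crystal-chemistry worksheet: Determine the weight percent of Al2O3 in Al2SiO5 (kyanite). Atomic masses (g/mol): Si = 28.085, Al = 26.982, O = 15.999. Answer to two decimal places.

62.92 wt%

Formula mass = 162.044 g/mol.
2 Al → 1.0000 mol Al2O3 per formula unit; M(Al2O3) = 101.961, so Al2O3 mass = 101.961 g.
101.961/162.044 × 100 = 62.92 wt%.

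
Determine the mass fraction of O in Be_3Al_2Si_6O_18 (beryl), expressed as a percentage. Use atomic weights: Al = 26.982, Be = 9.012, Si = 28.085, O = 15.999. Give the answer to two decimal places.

53.58 wt%

M(Be_3Al_2Si_6O_18) = 537.492 g/mol.
O contributes 18 × 15.999 = 287.982 g per mole.
287.982/537.492 = 0.5358 → 53.58%.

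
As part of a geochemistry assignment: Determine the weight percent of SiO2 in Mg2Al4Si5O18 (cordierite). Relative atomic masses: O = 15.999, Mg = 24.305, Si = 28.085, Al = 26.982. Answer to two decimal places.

Formula mass = 584.945 g/mol.
5 Si → 5.0000 mol SiO2 per formula unit; M(SiO2) = 60.083, so SiO2 mass = 300.415 g.
300.415/584.945 × 100 = 51.36 wt%.

51.36 wt%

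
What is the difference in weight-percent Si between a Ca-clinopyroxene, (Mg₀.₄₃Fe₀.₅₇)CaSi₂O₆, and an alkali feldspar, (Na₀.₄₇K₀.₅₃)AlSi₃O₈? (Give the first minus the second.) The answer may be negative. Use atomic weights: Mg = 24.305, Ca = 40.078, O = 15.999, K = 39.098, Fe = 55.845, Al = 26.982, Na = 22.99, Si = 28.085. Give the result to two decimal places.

-7.17 percentage points

First mineral: 56.170 g Si in 234.525 g formula = 23.95 wt% Si.
Second mineral: 84.255 g Si in 270.756 g formula = 31.12 wt% Si.
23.95% − 31.12% gives a difference of -7.17 percentage points.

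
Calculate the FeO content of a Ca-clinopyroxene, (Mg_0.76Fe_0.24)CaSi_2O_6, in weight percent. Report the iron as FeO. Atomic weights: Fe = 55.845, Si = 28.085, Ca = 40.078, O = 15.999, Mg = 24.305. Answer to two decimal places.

7.69 wt%

Molar mass of (Mg_0.76Fe_0.24)CaSi_2O_6 = 0.76*24.305 + 0.24*55.845 + 1*40.078 + 2*28.085 + 6*15.999 = 224.117 g/mol.
Each formula unit contains 0.24 Fe, equivalent to 0.24/1 = 0.2400 mol FeO.
M(FeO) = 1×55.845 + 1×15.999 = 71.844 g/mol.
Mass of FeO per formula unit = 0.2400 × 71.844 = 17.243 g.
FeO wt% = 17.243 / 224.117 × 100 = 7.69%.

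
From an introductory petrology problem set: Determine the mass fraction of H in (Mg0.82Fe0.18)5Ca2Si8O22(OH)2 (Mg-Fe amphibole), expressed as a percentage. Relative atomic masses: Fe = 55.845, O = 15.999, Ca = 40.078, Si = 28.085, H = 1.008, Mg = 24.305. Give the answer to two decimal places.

Formula mass = 4.10·24.305 + 0.90·55.845 + 2·40.078 + 8·28.085 + 24·15.999 + 2·1.008 = 840.739 g/mol, of which 2.016 g is H.
So H makes up 2.016/840.739 = 0.0024 of the mass, i.e. 0.24%.

0.24 weight percent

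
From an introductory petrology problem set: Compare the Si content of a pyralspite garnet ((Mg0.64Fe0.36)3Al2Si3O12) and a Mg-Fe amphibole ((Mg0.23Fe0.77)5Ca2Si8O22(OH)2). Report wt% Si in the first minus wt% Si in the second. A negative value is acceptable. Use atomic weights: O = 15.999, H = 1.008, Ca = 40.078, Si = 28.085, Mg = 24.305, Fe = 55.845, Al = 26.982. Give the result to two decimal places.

First mineral: 84.255 g Si in 437.185 g formula = 19.27 wt% Si.
Second mineral: 224.680 g Si in 933.782 g formula = 24.06 wt% Si.
19.27% − 24.06% gives a difference of -4.79 percentage points.

-4.79 percentage points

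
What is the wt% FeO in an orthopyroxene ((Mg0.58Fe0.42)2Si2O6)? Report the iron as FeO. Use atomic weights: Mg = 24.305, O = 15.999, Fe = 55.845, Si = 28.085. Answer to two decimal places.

26.55 wt%

M((Mg0.58Fe0.42)2Si2O6) = 227.268 g/mol; M(FeO) = 71.844 g/mol.
Moles FeO per formula unit = 0.84 Fe ÷ 1 = 0.8400.
FeO fraction = (0.8400 × 71.844) / 227.268 = 60.349/227.268 = 0.2655.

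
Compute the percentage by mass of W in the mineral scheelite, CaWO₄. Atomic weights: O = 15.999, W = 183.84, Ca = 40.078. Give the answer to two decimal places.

Formula mass = 1*40.078 + 1*183.84 + 4*15.999 = 287.914 g/mol, of which 183.840 g is W.
So W makes up 183.840/287.914 = 0.6385 of the mass, i.e. 63.85%.

63.85 wt%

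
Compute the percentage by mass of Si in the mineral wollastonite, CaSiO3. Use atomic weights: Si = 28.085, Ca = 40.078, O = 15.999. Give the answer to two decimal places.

Molar mass of CaSiO3: 1×40.078 + 1×28.085 + 3×15.999 = 116.160 g/mol.
Mass of Si per formula unit: 1 × 28.085 = 28.085 g.
Weight fraction Si = 28.085 / 116.160 = 0.2418.

24.18 wt%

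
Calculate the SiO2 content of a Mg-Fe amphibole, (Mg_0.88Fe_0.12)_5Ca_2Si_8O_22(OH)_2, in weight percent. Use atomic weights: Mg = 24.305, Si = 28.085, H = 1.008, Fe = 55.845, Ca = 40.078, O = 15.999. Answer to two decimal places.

M((Mg_0.88Fe_0.12)_5Ca_2Si_8O_22(OH)_2) = 831.277 g/mol; M(SiO2) = 60.083 g/mol.
Moles SiO2 per formula unit = 8 Si ÷ 1 = 8.0000.
SiO2 fraction = (8.0000 × 60.083) / 831.277 = 480.664/831.277 = 0.5782.

57.82 wt%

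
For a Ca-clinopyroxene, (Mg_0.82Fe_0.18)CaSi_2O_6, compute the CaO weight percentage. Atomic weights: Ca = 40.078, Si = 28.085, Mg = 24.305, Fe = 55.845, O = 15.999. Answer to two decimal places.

25.23 wt%

M((Mg_0.82Fe_0.18)CaSi_2O_6) = 222.224 g/mol; M(CaO) = 56.077 g/mol.
Moles CaO per formula unit = 1 Ca ÷ 1 = 1.0000.
CaO fraction = (1.0000 × 56.077) / 222.224 = 56.077/222.224 = 0.2523.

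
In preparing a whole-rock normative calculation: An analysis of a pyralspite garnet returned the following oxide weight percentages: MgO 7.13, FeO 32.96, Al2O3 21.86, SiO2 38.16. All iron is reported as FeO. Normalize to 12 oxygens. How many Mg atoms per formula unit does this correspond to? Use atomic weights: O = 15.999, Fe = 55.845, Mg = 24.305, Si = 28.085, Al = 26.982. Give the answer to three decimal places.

7.13 wt% MgO ÷ 40.304 g/mol = 0.17691 mol, giving 0.17691 Mg and 0.17691 O.
32.96 wt% FeO ÷ 71.844 g/mol = 0.45877 mol, giving 0.45877 Fe and 0.45877 O.
21.86 wt% Al2O3 ÷ 101.961 g/mol = 0.21440 mol, giving 0.42880 Al and 0.64320 O.
38.16 wt% SiO2 ÷ 60.083 g/mol = 0.63512 mol, giving 0.63512 Si and 1.27024 O.
Oxygen sums to 2.54912; scaling by 12/2.54912 = 4.70751 puts the formula on 12 O.
Mg: 0.17691 × 4.70751 = 0.833 atoms per formula unit.

0.833 Mg apfu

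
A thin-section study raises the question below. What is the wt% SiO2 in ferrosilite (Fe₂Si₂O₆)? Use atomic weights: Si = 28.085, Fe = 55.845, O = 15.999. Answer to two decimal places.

Formula mass = 263.854 g/mol.
2 Si → 2.0000 mol SiO2 per formula unit; M(SiO2) = 60.083, so SiO2 mass = 120.166 g.
120.166/263.854 × 100 = 45.54 wt%.

45.54 wt%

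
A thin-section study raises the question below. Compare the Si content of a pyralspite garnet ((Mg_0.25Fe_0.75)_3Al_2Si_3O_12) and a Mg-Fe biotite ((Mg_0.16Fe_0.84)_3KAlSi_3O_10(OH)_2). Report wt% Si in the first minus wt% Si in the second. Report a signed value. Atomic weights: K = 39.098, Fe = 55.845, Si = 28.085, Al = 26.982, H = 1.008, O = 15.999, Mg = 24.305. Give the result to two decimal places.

0.81 percentage points

M((Mg_0.25Fe_0.75)_3Al_2Si_3O_12) = 474.087 g/mol, so wt% Si = 84.255/474.087 × 100 = 17.77%.
M((Mg_0.16Fe_0.84)_3KAlSi_3O_10(OH)_2) = 496.735 g/mol, so wt% Si = 84.255/496.735 × 100 = 16.96%.
17.77 − 16.96 = 0.81 pp.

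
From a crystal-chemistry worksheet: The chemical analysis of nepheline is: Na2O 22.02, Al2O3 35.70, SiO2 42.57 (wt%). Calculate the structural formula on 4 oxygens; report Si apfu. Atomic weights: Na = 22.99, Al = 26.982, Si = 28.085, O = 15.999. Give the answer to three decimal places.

Na2O: 22.02/61.979 = 0.35528 mol → 0.71056 mol Na, 0.35528 mol O.
Al2O3: 35.70/101.961 = 0.35013 mol → 0.70026 mol Al, 1.05039 mol O.
SiO2: 42.57/60.083 = 0.70852 mol → 0.70852 mol Si, 1.41704 mol O.
Total oxygen = 2.82271 mol. Normalization factor = 4/2.82271 = 1.41708.
Si per 4 O = 0.70852 × 1.41708 = 1.004.

1.004 Si apfu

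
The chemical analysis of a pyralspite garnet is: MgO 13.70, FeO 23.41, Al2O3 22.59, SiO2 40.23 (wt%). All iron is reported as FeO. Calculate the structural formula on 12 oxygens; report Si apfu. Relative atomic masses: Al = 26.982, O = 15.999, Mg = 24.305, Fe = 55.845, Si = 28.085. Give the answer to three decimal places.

3.010 Si apfu

MgO: 13.70/40.304 = 0.33992 mol → 0.33992 mol Mg, 0.33992 mol O.
FeO: 23.41/71.844 = 0.32584 mol → 0.32584 mol Fe, 0.32584 mol O.
Al2O3: 22.59/101.961 = 0.22156 mol → 0.44312 mol Al, 0.66468 mol O.
SiO2: 40.23/60.083 = 0.66957 mol → 0.66957 mol Si, 1.33914 mol O.
Total oxygen = 2.66958 mol. Normalization factor = 12/2.66958 = 4.49509.
Si per 12 O = 0.66957 × 4.49509 = 3.010.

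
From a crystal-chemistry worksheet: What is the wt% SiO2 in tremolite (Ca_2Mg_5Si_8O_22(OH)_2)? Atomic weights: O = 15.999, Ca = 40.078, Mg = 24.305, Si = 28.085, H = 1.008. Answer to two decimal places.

59.17 wt%

Molar mass of Ca_2Mg_5Si_8O_22(OH)_2 = 2·40.078 + 5·24.305 + 8·28.085 + 24·15.999 + 2·1.008 = 812.353 g/mol.
Each formula unit contains 8 Si, equivalent to 8/1 = 8.0000 mol SiO2.
M(SiO2) = 1×28.085 + 2×15.999 = 60.083 g/mol.
Mass of SiO2 per formula unit = 8.0000 × 60.083 = 480.664 g.
SiO2 wt% = 480.664 / 812.353 × 100 = 59.17%.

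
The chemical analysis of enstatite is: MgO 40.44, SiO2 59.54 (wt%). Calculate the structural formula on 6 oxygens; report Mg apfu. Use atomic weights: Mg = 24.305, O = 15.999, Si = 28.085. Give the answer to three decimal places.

2.017 Mg apfu

MgO: 40.44/40.304 = 1.00337 mol → 1.00337 mol Mg, 1.00337 mol O.
SiO2: 59.54/60.083 = 0.99096 mol → 0.99096 mol Si, 1.98192 mol O.
Total oxygen = 2.98529 mol. Normalization factor = 6/2.98529 = 2.00985.
Mg per 6 O = 1.00337 × 2.00985 = 2.017.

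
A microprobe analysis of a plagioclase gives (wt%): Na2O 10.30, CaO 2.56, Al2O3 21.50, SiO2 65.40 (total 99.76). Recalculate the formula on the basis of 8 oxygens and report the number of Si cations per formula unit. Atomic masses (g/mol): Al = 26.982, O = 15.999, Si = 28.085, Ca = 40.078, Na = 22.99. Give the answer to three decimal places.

2.882 Si apfu

Na2O: 10.30/61.979 = 0.16619 mol → 0.33238 mol Na, 0.16619 mol O.
CaO: 2.56/56.077 = 0.04565 mol → 0.04565 mol Ca, 0.04565 mol O.
Al2O3: 21.50/101.961 = 0.21086 mol → 0.42172 mol Al, 0.63258 mol O.
SiO2: 65.40/60.083 = 1.08849 mol → 1.08849 mol Si, 2.17698 mol O.
Total oxygen = 3.02140 mol. Normalization factor = 8/3.02140 = 2.64778.
Si per 8 O = 1.08849 × 2.64778 = 2.882.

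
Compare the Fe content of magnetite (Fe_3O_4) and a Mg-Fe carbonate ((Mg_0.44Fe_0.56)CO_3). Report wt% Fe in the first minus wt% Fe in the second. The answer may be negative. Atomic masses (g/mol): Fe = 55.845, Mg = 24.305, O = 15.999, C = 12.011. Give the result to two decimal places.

Fe in Fe_3O_4: molar mass 231.531 g/mol; 3×55.845 = 167.535 g → 72.36 wt%.
Fe in (Mg_0.44Fe_0.56)CO_3: molar mass 101.975 g/mol; 0.56×55.845 = 31.273 g → 30.67 wt%.
Difference = 72.36 − 30.67 = 41.69 percentage points.

41.69 percentage points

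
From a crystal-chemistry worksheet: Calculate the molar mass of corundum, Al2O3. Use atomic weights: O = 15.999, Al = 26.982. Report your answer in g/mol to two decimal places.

The formula mass is the sum 2(26.982) + 3(15.999).

101.96 g/mol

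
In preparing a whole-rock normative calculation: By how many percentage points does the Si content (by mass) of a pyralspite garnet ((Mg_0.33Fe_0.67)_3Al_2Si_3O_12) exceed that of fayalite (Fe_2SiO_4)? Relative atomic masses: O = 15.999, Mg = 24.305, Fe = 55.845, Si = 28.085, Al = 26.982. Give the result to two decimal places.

4.28 percentage points

Si in (Mg_0.33Fe_0.67)_3Al_2Si_3O_12: molar mass 466.517 g/mol; 3×28.085 = 84.255 g → 18.06 wt%.
Si in Fe_2SiO_4: molar mass 203.771 g/mol; 1×28.085 = 28.085 g → 13.78 wt%.
Difference = 18.06 − 13.78 = 4.28 percentage points.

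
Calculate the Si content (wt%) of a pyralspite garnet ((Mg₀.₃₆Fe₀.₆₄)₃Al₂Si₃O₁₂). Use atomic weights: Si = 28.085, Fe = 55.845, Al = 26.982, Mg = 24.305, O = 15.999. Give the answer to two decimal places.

18.17 wt%

Formula mass = 1.08*24.305 + 1.92*55.845 + 2*26.982 + 3*28.085 + 12*15.999 = 463.679 g/mol, of which 84.255 g is Si.
So Si makes up 84.255/463.679 = 0.1817 of the mass, i.e. 18.17%.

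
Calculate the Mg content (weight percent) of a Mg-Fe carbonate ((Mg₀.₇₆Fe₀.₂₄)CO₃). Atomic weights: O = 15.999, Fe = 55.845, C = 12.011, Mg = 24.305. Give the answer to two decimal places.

20.10 weight percent

M((Mg₀.₇₆Fe₀.₂₄)CO₃) = 91.883 g/mol.
Mg contributes 0.76 × 24.305 = 18.472 g per mole.
18.472/91.883 = 0.2010 → 20.10%.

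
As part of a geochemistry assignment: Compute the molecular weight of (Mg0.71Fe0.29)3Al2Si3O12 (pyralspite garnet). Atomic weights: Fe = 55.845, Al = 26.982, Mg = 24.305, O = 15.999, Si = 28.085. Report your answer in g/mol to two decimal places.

430.56 g/mol

M = 2.13(24.305) + 0.87(55.845) + 2(26.982) + 3(28.085) + 12(15.999)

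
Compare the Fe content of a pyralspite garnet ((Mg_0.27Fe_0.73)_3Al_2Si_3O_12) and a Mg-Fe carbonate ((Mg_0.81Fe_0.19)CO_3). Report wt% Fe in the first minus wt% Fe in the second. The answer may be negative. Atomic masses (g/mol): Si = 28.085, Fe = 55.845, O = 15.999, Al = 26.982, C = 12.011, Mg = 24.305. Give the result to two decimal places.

14.15 percentage points

First mineral: 122.301 g Fe in 472.195 g formula = 25.90 wt% Fe.
Second mineral: 10.611 g Fe in 90.306 g formula = 11.75 wt% Fe.
25.90% − 11.75% gives a difference of 14.15 percentage points.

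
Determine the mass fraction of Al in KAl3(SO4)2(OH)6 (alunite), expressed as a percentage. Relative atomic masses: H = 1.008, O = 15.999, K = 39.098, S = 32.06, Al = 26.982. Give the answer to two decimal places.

M(KAl3(SO4)2(OH)6) = 414.198 g/mol.
Al contributes 3 × 26.982 = 80.946 g per mole.
80.946/414.198 = 0.1954 → 19.54%.

19.54 mass %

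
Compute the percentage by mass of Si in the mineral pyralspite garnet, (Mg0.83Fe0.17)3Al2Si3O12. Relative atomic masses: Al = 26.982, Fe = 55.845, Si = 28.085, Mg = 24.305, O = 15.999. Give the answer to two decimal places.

20.10 wt%

Formula mass = 2.49*24.305 + 0.51*55.845 + 2*26.982 + 3*28.085 + 12*15.999 = 419.207 g/mol, of which 84.255 g is Si.
So Si makes up 84.255/419.207 = 0.2010 of the mass, i.e. 20.10%.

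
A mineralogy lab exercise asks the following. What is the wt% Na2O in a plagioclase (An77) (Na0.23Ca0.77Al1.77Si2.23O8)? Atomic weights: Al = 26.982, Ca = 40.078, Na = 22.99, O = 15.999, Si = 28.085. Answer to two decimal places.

2.60 wt%

Molar mass of Na0.23Ca0.77Al1.77Si2.23O8 = 0.23×22.99 + 0.77×40.078 + 1.77×26.982 + 2.23×28.085 + 8×15.999 = 274.527 g/mol.
Each formula unit contains 0.23 Na, equivalent to 0.23/2 = 0.1150 mol Na2O.
M(Na2O) = 2×22.99 + 1×15.999 = 61.979 g/mol.
Mass of Na2O per formula unit = 0.1150 × 61.979 = 7.128 g.
Na2O wt% = 7.128 / 274.527 × 100 = 2.60%.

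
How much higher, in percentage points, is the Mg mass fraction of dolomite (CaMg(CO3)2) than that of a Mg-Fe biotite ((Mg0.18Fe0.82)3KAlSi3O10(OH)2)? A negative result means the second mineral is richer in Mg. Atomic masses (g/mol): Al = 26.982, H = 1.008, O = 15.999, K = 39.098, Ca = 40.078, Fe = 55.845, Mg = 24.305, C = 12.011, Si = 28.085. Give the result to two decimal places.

First mineral: 24.305 g Mg in 184.399 g formula = 13.18 wt% Mg.
Second mineral: 13.125 g Mg in 494.842 g formula = 2.65 wt% Mg.
13.18% − 2.65% gives a difference of 10.53 percentage points.

10.53 percentage points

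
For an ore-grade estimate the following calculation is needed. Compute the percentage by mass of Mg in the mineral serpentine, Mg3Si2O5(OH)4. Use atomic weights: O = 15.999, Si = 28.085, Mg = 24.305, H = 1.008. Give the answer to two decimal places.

Molar mass of Mg3Si2O5(OH)4: 3·24.305 + 2·28.085 + 9·15.999 + 4·1.008 = 277.108 g/mol.
Mass of Mg per formula unit: 3 × 24.305 = 72.915 g.
Weight fraction Mg = 72.915 / 277.108 = 0.2631.

26.31 weight percent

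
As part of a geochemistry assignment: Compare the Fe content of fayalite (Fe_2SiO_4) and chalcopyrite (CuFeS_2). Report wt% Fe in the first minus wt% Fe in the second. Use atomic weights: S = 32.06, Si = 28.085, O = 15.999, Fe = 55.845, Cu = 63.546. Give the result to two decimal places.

24.38 percentage points

Fe in Fe_2SiO_4: molar mass 203.771 g/mol; 2×55.845 = 111.690 g → 54.81 wt%.
Fe in CuFeS_2: molar mass 183.511 g/mol; 1×55.845 = 55.845 g → 30.43 wt%.
Difference = 54.81 − 30.43 = 24.38 percentage points.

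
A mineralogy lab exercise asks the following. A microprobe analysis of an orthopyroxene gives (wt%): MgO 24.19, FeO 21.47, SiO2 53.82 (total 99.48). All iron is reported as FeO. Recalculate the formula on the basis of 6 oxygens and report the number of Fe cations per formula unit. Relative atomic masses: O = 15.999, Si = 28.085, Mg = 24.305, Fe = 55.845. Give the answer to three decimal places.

MgO: 24.19/40.304 = 0.60019 mol → 0.60019 mol Mg, 0.60019 mol O.
FeO: 21.47/71.844 = 0.29884 mol → 0.29884 mol Fe, 0.29884 mol O.
SiO2: 53.82/60.083 = 0.89576 mol → 0.89576 mol Si, 1.79152 mol O.
Total oxygen = 2.69055 mol. Normalization factor = 6/2.69055 = 2.23003.
Fe per 6 O = 0.29884 × 2.23003 = 0.666.

0.666 Fe apfu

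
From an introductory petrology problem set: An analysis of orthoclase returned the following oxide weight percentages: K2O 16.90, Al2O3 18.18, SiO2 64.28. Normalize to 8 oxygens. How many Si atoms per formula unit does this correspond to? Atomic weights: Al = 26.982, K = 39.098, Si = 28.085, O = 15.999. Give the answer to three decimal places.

2.999 Si apfu

K2O (M=94.195): mol = 0.17942; K = 0.35884, O = 0.17942.
Al2O3 (M=101.961): mol = 0.17830; Al = 0.35660, O = 0.53490.
SiO2 (M=60.083): mol = 1.06985; Si = 1.06985, O = 2.13970.
ΣO = 2.85402; factor = 8/ΣO = 2.80306.
Si apfu = 1.06985 × 2.80306 = 2.999.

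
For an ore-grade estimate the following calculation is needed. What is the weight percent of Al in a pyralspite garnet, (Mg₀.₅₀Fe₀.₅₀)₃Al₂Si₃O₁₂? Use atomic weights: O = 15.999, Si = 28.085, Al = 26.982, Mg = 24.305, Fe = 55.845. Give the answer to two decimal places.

11.98 wt%

Molar mass of (Mg₀.₅₀Fe₀.₅₀)₃Al₂Si₃O₁₂: 1.50×24.305 + 1.50×55.845 + 2×26.982 + 3×28.085 + 12×15.999 = 450.432 g/mol.
Mass of Al per formula unit: 2 × 26.982 = 53.964 g.
Weight fraction Al = 53.964 / 450.432 = 0.1198.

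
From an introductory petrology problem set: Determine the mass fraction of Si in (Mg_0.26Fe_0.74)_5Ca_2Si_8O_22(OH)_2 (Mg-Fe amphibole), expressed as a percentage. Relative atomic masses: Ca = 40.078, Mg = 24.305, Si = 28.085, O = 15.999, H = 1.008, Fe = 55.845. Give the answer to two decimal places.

M((Mg_0.26Fe_0.74)_5Ca_2Si_8O_22(OH)_2) = 929.051 g/mol.
Si contributes 8 × 28.085 = 224.680 g per mole.
224.680/929.051 = 0.2418 → 24.18%.

24.18 wt%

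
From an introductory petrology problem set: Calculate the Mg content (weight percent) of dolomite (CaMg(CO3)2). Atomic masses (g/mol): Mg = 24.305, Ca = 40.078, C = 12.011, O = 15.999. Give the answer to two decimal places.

M(CaMg(CO3)2) = 184.399 g/mol.
Mg contributes 1 × 24.305 = 24.305 g per mole.
24.305/184.399 = 0.1318 → 13.18%.

13.18 weight percent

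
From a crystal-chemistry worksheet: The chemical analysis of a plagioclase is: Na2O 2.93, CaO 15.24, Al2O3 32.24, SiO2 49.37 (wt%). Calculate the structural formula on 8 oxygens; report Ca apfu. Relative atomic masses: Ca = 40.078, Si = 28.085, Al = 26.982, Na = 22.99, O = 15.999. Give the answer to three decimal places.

0.747 Ca apfu

Na2O (M=61.979): mol = 0.04727; Na = 0.09454, O = 0.04727.
CaO (M=56.077): mol = 0.27177; Ca = 0.27177, O = 0.27177.
Al2O3 (M=101.961): mol = 0.31620; Al = 0.63240, O = 0.94860.
SiO2 (M=60.083): mol = 0.82170; Si = 0.82170, O = 1.64340.
ΣO = 2.91104; factor = 8/ΣO = 2.74816.
Ca apfu = 0.27177 × 2.74816 = 0.747.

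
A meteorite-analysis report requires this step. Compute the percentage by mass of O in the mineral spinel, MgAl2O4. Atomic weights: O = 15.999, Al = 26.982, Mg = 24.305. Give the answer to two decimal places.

M(MgAl2O4) = 142.265 g/mol.
O contributes 4 × 15.999 = 63.996 g per mole.
63.996/142.265 = 0.4498 → 44.98%.

44.98 wt%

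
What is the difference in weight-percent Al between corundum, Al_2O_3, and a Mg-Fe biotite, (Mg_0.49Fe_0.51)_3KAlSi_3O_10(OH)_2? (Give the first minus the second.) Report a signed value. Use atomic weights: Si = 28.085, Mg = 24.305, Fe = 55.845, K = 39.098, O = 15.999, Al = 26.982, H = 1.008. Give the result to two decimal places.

47.13 percentage points

M(Al_2O_3) = 101.961 g/mol, so wt% Al = 53.964/101.961 × 100 = 52.93%.
M((Mg_0.49Fe_0.51)_3KAlSi_3O_10(OH)_2) = 465.510 g/mol, so wt% Al = 26.982/465.510 × 100 = 5.80%.
52.93 − 5.80 = 47.13 pp.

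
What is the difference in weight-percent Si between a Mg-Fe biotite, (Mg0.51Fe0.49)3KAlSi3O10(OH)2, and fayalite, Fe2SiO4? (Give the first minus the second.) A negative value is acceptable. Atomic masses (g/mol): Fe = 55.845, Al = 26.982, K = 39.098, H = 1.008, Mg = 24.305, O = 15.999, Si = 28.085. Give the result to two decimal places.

4.39 percentage points

Si in (Mg0.51Fe0.49)3KAlSi3O10(OH)2: molar mass 463.618 g/mol; 3×28.085 = 84.255 g → 18.17 wt%.
Si in Fe2SiO4: molar mass 203.771 g/mol; 1×28.085 = 28.085 g → 13.78 wt%.
Difference = 18.17 − 13.78 = 4.39 percentage points.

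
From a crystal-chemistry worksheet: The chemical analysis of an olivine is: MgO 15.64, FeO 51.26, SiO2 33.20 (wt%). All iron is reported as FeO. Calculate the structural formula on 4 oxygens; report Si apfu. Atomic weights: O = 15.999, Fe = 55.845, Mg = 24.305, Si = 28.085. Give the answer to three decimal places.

15.64 wt% MgO ÷ 40.304 g/mol = 0.38805 mol, giving 0.38805 Mg and 0.38805 O.
51.26 wt% FeO ÷ 71.844 g/mol = 0.71349 mol, giving 0.71349 Fe and 0.71349 O.
33.20 wt% SiO2 ÷ 60.083 g/mol = 0.55257 mol, giving 0.55257 Si and 1.10514 O.
Oxygen sums to 2.20668; scaling by 4/2.20668 = 1.81268 puts the formula on 4 O.
Si: 0.55257 × 1.81268 = 1.002 atoms per formula unit.

1.002 Si apfu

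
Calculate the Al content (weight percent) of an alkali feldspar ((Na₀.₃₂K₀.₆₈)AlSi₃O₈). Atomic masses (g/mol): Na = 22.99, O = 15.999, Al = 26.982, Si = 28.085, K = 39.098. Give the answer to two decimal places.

9.88 weight percent

Molar mass of (Na₀.₃₂K₀.₆₈)AlSi₃O₈: 0.32*22.99 + 0.68*39.098 + 1*26.982 + 3*28.085 + 8*15.999 = 273.172 g/mol.
Mass of Al per formula unit: 1 × 26.982 = 26.982 g.
Weight fraction Al = 26.982 / 273.172 = 0.0988.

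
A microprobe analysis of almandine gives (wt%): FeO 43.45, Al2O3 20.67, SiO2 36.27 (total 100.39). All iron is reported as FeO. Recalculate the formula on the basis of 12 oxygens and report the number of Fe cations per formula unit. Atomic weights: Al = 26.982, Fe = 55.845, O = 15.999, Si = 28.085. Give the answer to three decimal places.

2.999 Fe apfu

FeO (M=71.844): mol = 0.60478; Fe = 0.60478, O = 0.60478.
Al2O3 (M=101.961): mol = 0.20272; Al = 0.40544, O = 0.60816.
SiO2 (M=60.083): mol = 0.60366; Si = 0.60366, O = 1.20732.
ΣO = 2.42026; factor = 12/ΣO = 4.95814.
Fe apfu = 0.60478 × 4.95814 = 2.999.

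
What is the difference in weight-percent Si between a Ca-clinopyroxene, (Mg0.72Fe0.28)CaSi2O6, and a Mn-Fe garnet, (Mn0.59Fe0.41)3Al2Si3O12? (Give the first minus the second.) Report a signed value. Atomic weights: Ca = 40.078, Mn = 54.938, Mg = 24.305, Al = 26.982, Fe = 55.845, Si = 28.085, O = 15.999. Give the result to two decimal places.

7.94 percentage points

M((Mg0.72Fe0.28)CaSi2O6) = 225.378 g/mol, so wt% Si = 56.170/225.378 × 100 = 24.92%.
M((Mn0.59Fe0.41)3Al2Si3O12) = 496.137 g/mol, so wt% Si = 84.255/496.137 × 100 = 16.98%.
24.92 − 16.98 = 7.94 pp.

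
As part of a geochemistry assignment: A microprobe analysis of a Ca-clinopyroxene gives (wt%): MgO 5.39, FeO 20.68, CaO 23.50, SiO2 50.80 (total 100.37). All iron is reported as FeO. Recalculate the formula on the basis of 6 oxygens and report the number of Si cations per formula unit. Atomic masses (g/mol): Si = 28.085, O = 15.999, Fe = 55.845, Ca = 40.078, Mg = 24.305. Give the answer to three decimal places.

MgO (M=40.304): mol = 0.13373; Mg = 0.13373, O = 0.13373.
FeO (M=71.844): mol = 0.28785; Fe = 0.28785, O = 0.28785.
CaO (M=56.077): mol = 0.41907; Ca = 0.41907, O = 0.41907.
SiO2 (M=60.083): mol = 0.84550; Si = 0.84550, O = 1.69100.
ΣO = 2.53165; factor = 6/ΣO = 2.37000.
Si apfu = 0.84550 × 2.37000 = 2.004.

2.004 Si apfu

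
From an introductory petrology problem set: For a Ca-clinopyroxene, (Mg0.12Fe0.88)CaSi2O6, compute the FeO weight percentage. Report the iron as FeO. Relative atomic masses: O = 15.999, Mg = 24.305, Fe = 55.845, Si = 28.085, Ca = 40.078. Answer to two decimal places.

25.88 wt%

Molar mass of (Mg0.12Fe0.88)CaSi2O6 = 0.12·24.305 + 0.88·55.845 + 1·40.078 + 2·28.085 + 6·15.999 = 244.302 g/mol.
Each formula unit contains 0.88 Fe, equivalent to 0.88/1 = 0.8800 mol FeO.
M(FeO) = 1×55.845 + 1×15.999 = 71.844 g/mol.
Mass of FeO per formula unit = 0.8800 × 71.844 = 63.223 g.
FeO wt% = 63.223 / 244.302 × 100 = 25.88%.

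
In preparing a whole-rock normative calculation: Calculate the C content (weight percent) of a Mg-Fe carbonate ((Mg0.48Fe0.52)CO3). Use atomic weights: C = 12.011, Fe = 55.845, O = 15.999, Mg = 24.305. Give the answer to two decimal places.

11.93 weight percent

Molar mass of (Mg0.48Fe0.52)CO3: 0.48·24.305 + 0.52·55.845 + 1·12.011 + 3·15.999 = 100.714 g/mol.
Mass of C per formula unit: 1 × 12.011 = 12.011 g.
Weight fraction C = 12.011 / 100.714 = 0.1193.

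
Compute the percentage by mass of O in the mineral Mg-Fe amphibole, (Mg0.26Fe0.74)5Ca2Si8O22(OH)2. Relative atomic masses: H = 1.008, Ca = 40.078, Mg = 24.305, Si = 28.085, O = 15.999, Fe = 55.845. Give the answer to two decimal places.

Formula mass = 1.30·24.305 + 3.70·55.845 + 2·40.078 + 8·28.085 + 24·15.999 + 2·1.008 = 929.051 g/mol, of which 383.976 g is O.
So O makes up 383.976/929.051 = 0.4133 of the mass, i.e. 41.33%.

41.33 weight percent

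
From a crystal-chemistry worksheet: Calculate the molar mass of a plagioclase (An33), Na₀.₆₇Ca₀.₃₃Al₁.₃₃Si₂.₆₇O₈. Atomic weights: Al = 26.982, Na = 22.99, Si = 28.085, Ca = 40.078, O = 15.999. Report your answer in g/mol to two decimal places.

M = 0.67*22.99 + 0.33*40.078 + 1.33*26.982 + 2.67*28.085 + 8*15.999

267.49 g/mol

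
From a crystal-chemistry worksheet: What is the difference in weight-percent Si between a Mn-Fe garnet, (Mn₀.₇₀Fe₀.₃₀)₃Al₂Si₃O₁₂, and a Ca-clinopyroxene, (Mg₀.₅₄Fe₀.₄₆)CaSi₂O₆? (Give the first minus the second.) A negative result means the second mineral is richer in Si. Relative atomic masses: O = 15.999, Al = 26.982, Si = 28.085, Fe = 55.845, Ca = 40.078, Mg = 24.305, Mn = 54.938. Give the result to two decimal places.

First mineral: 84.255 g Si in 495.837 g formula = 16.99 wt% Si.
Second mineral: 56.170 g Si in 231.055 g formula = 24.31 wt% Si.
16.99% − 24.31% gives a difference of -7.32 percentage points.

-7.32 percentage points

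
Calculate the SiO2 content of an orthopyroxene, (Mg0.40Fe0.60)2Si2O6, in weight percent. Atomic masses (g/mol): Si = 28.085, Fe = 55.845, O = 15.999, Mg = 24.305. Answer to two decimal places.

Formula mass = 238.622 g/mol.
2 Si → 2.0000 mol SiO2 per formula unit; M(SiO2) = 60.083, so SiO2 mass = 120.166 g.
120.166/238.622 × 100 = 50.36 wt%.

50.36 wt%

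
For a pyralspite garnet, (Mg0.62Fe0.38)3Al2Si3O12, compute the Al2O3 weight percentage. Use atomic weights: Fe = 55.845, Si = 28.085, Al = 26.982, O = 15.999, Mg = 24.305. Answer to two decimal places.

Formula mass = 439.078 g/mol.
2 Al → 1.0000 mol Al2O3 per formula unit; M(Al2O3) = 101.961, so Al2O3 mass = 101.961 g.
101.961/439.078 × 100 = 23.22 wt%.

23.22 wt%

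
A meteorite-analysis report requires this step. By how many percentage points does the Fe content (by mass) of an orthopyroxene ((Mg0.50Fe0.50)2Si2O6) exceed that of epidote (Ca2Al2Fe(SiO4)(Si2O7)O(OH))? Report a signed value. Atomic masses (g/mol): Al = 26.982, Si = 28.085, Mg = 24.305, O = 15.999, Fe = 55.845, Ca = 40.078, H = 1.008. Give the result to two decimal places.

M((Mg0.50Fe0.50)2Si2O6) = 232.314 g/mol, so wt% Fe = 55.845/232.314 × 100 = 24.04%.
M(Ca2Al2Fe(SiO4)(Si2O7)O(OH)) = 483.215 g/mol, so wt% Fe = 55.845/483.215 × 100 = 11.56%.
24.04 − 11.56 = 12.48 pp.

12.48 percentage points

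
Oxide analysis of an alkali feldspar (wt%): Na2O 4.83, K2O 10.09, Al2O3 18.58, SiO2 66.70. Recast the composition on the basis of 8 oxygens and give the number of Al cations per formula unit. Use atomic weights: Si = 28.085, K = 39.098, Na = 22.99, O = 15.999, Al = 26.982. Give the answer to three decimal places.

0.988 Al apfu

4.83 wt% Na2O ÷ 61.979 g/mol = 0.07793 mol, giving 0.15586 Na and 0.07793 O.
10.09 wt% K2O ÷ 94.195 g/mol = 0.10712 mol, giving 0.21424 K and 0.10712 O.
18.58 wt% Al2O3 ÷ 101.961 g/mol = 0.18223 mol, giving 0.36446 Al and 0.54669 O.
66.70 wt% SiO2 ÷ 60.083 g/mol = 1.11013 mol, giving 1.11013 Si and 2.22026 O.
Oxygen sums to 2.95200; scaling by 8/2.95200 = 2.71003 puts the formula on 8 O.
Al: 0.36446 × 2.71003 = 0.988 atoms per formula unit.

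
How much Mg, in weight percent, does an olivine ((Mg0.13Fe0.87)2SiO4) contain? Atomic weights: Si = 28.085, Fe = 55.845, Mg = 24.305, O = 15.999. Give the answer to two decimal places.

3.23 weight percent

Molar mass of (Mg0.13Fe0.87)2SiO4: 0.26×24.305 + 1.74×55.845 + 1×28.085 + 4×15.999 = 195.571 g/mol.
Mass of Mg per formula unit: 0.26 × 24.305 = 6.319 g.
Weight fraction Mg = 6.319 / 195.571 = 0.0323.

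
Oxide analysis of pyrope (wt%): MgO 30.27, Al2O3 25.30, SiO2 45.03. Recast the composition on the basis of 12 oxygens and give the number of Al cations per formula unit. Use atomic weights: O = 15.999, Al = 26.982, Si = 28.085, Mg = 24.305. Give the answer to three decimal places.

MgO: 30.27/40.304 = 0.75104 mol → 0.75104 mol Mg, 0.75104 mol O.
Al2O3: 25.30/101.961 = 0.24813 mol → 0.49626 mol Al, 0.74439 mol O.
SiO2: 45.03/60.083 = 0.74946 mol → 0.74946 mol Si, 1.49892 mol O.
Total oxygen = 2.99435 mol. Normalization factor = 12/2.99435 = 4.00755.
Al per 12 O = 0.49626 × 4.00755 = 1.989.

1.989 Al apfu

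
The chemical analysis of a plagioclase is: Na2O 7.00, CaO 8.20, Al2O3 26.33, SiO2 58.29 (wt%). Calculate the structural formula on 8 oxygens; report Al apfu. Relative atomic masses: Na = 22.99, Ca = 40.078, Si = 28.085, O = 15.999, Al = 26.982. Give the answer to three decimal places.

Na2O (M=61.979): mol = 0.11294; Na = 0.22588, O = 0.11294.
CaO (M=56.077): mol = 0.14623; Ca = 0.14623, O = 0.14623.
Al2O3 (M=101.961): mol = 0.25824; Al = 0.51648, O = 0.77472.
SiO2 (M=60.083): mol = 0.97016; Si = 0.97016, O = 1.94032.
ΣO = 2.97421; factor = 8/ΣO = 2.68979.
Al apfu = 0.51648 × 2.68979 = 1.389.

1.389 Al apfu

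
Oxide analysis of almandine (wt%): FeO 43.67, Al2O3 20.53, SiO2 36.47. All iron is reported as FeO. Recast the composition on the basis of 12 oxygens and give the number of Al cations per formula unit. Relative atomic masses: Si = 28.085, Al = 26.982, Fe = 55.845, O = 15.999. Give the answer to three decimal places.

1.992 Al apfu

43.67 wt% FeO ÷ 71.844 g/mol = 0.60784 mol, giving 0.60784 Fe and 0.60784 O.
20.53 wt% Al2O3 ÷ 101.961 g/mol = 0.20135 mol, giving 0.40270 Al and 0.60405 O.
36.47 wt% SiO2 ÷ 60.083 g/mol = 0.60699 mol, giving 0.60699 Si and 1.21398 O.
Oxygen sums to 2.42587; scaling by 12/2.42587 = 4.94668 puts the formula on 12 O.
Al: 0.40270 × 4.94668 = 1.992 atoms per formula unit.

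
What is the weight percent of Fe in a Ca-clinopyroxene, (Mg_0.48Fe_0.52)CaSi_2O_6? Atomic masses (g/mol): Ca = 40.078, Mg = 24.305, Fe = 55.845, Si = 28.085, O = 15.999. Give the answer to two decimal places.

12.47 mass %

M((Mg_0.48Fe_0.52)CaSi_2O_6) = 232.948 g/mol.
Fe contributes 0.52 × 55.845 = 29.039 g per mole.
29.039/232.948 = 0.1247 → 12.47%.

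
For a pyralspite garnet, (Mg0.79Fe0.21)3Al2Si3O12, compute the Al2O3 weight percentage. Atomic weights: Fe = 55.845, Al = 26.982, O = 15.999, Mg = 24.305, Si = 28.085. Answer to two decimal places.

Formula mass = 422.992 g/mol.
2 Al → 1.0000 mol Al2O3 per formula unit; M(Al2O3) = 101.961, so Al2O3 mass = 101.961 g.
101.961/422.992 × 100 = 24.10 wt%.

24.10 wt%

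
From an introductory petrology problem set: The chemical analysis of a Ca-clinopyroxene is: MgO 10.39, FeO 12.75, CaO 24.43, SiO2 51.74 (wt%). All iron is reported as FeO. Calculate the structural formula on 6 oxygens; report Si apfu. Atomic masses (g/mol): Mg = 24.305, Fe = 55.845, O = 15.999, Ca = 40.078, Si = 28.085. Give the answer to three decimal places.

1.992 Si apfu

MgO (M=40.304): mol = 0.25779; Mg = 0.25779, O = 0.25779.
FeO (M=71.844): mol = 0.17747; Fe = 0.17747, O = 0.17747.
CaO (M=56.077): mol = 0.43565; Ca = 0.43565, O = 0.43565.
SiO2 (M=60.083): mol = 0.86114; Si = 0.86114, O = 1.72228.
ΣO = 2.59319; factor = 6/ΣO = 2.31375.
Si apfu = 0.86114 × 2.31375 = 1.992.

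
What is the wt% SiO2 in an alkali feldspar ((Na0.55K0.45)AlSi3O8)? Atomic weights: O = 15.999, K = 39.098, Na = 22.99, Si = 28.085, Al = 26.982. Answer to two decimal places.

66.89 wt%

Formula mass = 269.468 g/mol.
3 Si → 3.0000 mol SiO2 per formula unit; M(SiO2) = 60.083, so SiO2 mass = 180.249 g.
180.249/269.468 × 100 = 66.89 wt%.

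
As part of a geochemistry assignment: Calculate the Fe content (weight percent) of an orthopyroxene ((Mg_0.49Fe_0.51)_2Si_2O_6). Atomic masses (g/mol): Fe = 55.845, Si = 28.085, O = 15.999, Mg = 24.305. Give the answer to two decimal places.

24.45 weight percent

M((Mg_0.49Fe_0.51)_2Si_2O_6) = 232.945 g/mol.
Fe contributes 1.02 × 55.845 = 56.962 g per mole.
56.962/232.945 = 0.2445 → 24.45%.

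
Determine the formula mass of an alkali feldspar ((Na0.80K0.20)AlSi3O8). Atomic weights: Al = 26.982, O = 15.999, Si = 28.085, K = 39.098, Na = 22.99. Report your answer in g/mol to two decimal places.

Na: 0.80 × 22.99 = 18.3920
K: 0.20 × 39.098 = 7.8196
Al: 1 × 26.982 = 26.9820
Si: 3 × 28.085 = 84.2550
O: 8 × 15.999 = 127.9920
Summing the contributions gives the formula mass.

265.44 g/mol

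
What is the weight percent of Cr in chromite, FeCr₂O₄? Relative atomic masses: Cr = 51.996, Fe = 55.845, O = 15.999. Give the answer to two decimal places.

Formula mass = 1*55.845 + 2*51.996 + 4*15.999 = 223.833 g/mol, of which 103.992 g is Cr.
So Cr makes up 103.992/223.833 = 0.4646 of the mass, i.e. 46.46%.

46.46 weight percent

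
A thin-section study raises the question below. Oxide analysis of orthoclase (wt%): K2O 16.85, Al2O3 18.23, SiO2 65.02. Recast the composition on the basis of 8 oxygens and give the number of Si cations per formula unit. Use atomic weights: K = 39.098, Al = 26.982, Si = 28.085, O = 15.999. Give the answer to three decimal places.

3.006 Si apfu

K2O (M=94.195): mol = 0.17888; K = 0.35776, O = 0.17888.
Al2O3 (M=101.961): mol = 0.17879; Al = 0.35758, O = 0.53637.
SiO2 (M=60.083): mol = 1.08217; Si = 1.08217, O = 2.16434.
ΣO = 2.87959; factor = 8/ΣO = 2.77817.
Si apfu = 1.08217 × 2.77817 = 3.006.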